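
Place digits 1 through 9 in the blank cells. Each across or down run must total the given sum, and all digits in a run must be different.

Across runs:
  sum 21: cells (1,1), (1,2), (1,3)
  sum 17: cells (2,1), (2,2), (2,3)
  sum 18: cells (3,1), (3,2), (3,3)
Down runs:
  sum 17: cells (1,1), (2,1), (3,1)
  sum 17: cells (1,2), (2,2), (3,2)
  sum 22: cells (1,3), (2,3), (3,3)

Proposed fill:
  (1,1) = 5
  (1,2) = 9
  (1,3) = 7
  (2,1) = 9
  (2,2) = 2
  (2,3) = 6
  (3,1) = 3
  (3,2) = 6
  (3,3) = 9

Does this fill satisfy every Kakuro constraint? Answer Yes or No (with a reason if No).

Yes

Across: 5+9+7=21; 9+2+6=17; 3+6+9=18. Down: 5+9+3=17; 9+2+6=17; 7+6+9=22. No digit repeats within any run.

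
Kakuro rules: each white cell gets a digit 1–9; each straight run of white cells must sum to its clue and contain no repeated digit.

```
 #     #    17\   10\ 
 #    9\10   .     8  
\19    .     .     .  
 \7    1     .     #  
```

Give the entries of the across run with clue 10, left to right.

R1C2 = 10 − 8 = 2 completes the 10 across.
R2C1 = 9 − 1 = 8 completes the 9 down.
R2C3 = 10 − 8 = 2 completes the 10 down.
R3C2 = 7 − 1 = 6 completes the 7 across.
R2C2 = 19 − 10 = 9 completes the 19 across.

2 8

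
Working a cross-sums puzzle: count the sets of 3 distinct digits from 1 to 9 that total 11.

5

3 distinct digits from 1–9 sum between 6 and 24.
Enumerating: {1,2,8}, {1,3,7}, {1,4,6}, {2,3,6}, {2,4,5}.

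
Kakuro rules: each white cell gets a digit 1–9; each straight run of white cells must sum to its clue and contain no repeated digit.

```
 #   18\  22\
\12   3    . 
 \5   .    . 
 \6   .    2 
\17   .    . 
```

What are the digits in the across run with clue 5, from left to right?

2 3

17 in 2 cells must be {8,9}.
R1C2 = 12 − 3 = 9 completes the 12 across.
R3C1 = 6 − 2 = 4 completes the 6 across.
Given what's placed, R4C1 must be 9 to fit the 17 across and 18 down.
R4C2 = 17 − 9 = 8 completes the 17 across.
R2C1 = 18 − 16 = 2 completes the 18 down.
R2C2 = 5 − 2 = 3 completes the 5 across.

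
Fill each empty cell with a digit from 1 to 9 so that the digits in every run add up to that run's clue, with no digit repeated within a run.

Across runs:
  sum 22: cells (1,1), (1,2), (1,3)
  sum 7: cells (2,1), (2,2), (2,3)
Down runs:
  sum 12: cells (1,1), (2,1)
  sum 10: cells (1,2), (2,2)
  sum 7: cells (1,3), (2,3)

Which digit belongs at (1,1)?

7 in 3 cells must be {1,2,4}.
The 7 across and the 12 down share only 4, so (2,1) = 4.
(1,1) = 12 − 4 = 8 completes the 12 down.
Given what's placed, (1,2) must be 9 to fit the 22 across and 10 down.
(1,3) = 22 − 17 = 5 completes the 22 across.
(2,2) = 10 − 9 = 1 completes the 10 down.
(2,3) = 7 − 5 = 2 completes the 7 across.

8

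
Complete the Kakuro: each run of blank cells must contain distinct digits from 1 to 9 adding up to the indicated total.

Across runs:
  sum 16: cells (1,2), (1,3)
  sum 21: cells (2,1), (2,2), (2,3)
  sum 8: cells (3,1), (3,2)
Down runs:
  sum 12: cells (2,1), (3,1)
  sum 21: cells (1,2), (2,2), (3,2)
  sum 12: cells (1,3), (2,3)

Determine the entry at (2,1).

9

16 in 2 cells must be {7,9}.
Nothing is forced directly, so branch on (1,2), whose candidates are 7 or 9. If (1,2) = 7: that forces (1,3) = 9, after which (2,3) would have to be in {4,5,6,7,8,9} for the 21 across but in {3} for the 12 down — contradiction. So (1,2) = 9.
(1,3) = 16 − 9 = 7 completes the 16 across.
(2,3) = 12 − 7 = 5 completes the 12 down.
(2,2) = 7: the only remaining digit allowed by both the 21 across and the 21 down.
(3,2) = 21 − 16 = 5 completes the 21 down.
(2,1) = 21 − 12 = 9 completes the 21 across.
(3,1) = 8 − 5 = 3 completes the 8 across.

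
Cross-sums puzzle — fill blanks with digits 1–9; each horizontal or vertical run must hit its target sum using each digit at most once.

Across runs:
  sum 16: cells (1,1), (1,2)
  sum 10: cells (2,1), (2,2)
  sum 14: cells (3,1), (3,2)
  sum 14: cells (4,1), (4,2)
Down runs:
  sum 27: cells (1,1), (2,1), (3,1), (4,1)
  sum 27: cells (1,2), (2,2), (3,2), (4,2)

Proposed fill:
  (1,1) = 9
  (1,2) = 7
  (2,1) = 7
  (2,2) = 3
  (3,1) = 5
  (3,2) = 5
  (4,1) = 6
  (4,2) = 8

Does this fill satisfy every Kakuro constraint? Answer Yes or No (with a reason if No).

No — the down run (1,2)–(4,2) sums to 23, not 27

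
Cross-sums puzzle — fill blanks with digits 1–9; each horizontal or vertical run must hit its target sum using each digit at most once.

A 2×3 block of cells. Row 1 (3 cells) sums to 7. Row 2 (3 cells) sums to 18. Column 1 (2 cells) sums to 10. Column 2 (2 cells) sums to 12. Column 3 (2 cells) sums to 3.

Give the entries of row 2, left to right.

7 in 3 cells must be {1,2,4}; 3 in 2 cells must be {1,2}.
The 7 across and the 12 down share only 4, so (1,2) = 4.
(2,2) = 12 − 4 = 8 completes the 12 down.
Given what's placed, (2,3) must be 1 to fit the 18 across and 3 down.
(1,3) = 3 − 1 = 2 completes the 3 down.
(2,1) = 18 − 9 = 9 completes the 18 across.
(1,1) = 7 − 6 = 1 completes the 7 across.

9, 8, 1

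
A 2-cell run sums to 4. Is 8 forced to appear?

The only way to make 4 from 2 distinct digits is {1,3}, which does not contain 8.

No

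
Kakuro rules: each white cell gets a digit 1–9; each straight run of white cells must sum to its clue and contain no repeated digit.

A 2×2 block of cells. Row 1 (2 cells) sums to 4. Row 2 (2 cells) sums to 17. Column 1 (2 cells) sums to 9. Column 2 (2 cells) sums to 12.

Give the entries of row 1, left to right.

1, 3

4 in 2 cells must be {1,3}; 17 in 2 cells must be {8,9}.
The 4 across and the 12 down share only 3, so (1,2) = 3.
The 17 across and the 9 down share only 8, so (2,1) = 8.
(2,2) = 17 − 8 = 9 completes the 17 across.
(1,1) = 4 − 3 = 1 completes the 4 across.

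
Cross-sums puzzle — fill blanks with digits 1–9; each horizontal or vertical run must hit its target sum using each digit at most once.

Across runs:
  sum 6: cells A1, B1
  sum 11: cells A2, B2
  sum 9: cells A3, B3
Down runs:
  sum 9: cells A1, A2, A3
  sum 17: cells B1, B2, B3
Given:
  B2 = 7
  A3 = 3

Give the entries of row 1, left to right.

A2 = 11 − 7 = 4 completes the 11 across.
B3 = 9 − 3 = 6 completes the 9 across.
A1 = 9 − 7 = 2 completes the 9 down.
B1 = 6 − 2 = 4 completes the 6 across.

2 4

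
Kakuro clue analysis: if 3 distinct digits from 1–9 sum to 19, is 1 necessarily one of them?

No

Counterexample: {2,8,9} sums to 19 without using 1.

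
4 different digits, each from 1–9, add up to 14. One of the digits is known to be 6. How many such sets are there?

4 distinct digits from 1–9 sum between 10 and 30.
Keeping only sets containing 6.
Enumerating: {1,2,5,6}, {1,3,4,6}.

2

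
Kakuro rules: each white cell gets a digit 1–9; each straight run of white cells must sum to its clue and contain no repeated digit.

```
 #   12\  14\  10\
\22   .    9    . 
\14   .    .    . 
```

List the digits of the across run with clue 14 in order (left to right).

R2C2 = 14 − 9 = 5 completes the 14 down.
Nothing is forced directly, so branch on R2C1, whose candidates are 3 or 7 or 8. If R2C1 = 3: then R1C1 would have to be in {5,6,7,8} for the 22 across but in {9} for the 12 down — contradiction. If R2C1 = 8: then R1C1 would have to be in {5,6,7,8} for the 22 across but in {4} for the 12 down — contradiction. So R2C1 = 7.
R1C1 = 12 − 7 = 5 completes the 12 down.
R1C3 = 22 − 14 = 8 completes the 22 across.
R2C3 = 14 − 12 = 2 completes the 14 across.

7 5 2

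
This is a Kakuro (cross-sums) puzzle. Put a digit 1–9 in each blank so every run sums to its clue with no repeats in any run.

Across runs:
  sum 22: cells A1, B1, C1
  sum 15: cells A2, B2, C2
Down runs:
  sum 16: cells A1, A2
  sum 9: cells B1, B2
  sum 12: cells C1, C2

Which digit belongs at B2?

3

16 in 2 cells must be {7,9}.
Nothing is forced directly, so branch on A1, whose candidates are 7 or 9. If A1 = 7: that forces B1 = 6, C1 = 9, A2 = 9, after which B2 would have to be in {1,2,4,5} for the 15 across but in {3} for the 9 down — contradiction. So A1 = 9.
A2 = 16 − 9 = 7 completes the 16 down.
Nothing is forced directly, so branch on C2, whose candidates are 3 or 5. If C2 = 3: then C1 would have to be in {5,6,7,8} for the 22 across but in {9} for the 12 down — contradiction. So C2 = 5.
C1 = 12 − 5 = 7 completes the 12 down.
B2 = 15 − 12 = 3 completes the 15 across.
B1 = 22 − 16 = 6 completes the 22 across.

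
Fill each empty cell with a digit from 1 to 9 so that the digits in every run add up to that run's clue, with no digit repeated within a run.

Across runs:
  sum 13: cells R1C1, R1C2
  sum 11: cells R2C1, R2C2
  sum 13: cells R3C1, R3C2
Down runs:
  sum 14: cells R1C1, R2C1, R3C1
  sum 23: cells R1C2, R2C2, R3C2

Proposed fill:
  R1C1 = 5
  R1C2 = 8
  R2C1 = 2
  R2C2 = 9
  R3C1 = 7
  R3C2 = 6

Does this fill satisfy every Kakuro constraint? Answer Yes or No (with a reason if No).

Across: 5+8=13; 2+9=11; 7+6=13. Down: 5+2+7=14; 8+9+6=23. No digit repeats within any run.

Yes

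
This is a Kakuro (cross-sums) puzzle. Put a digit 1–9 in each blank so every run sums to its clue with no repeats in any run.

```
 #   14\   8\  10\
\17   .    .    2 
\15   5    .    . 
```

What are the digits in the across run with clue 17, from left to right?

R1C1 = 14 − 5 = 9 completes the 14 down.
R1C2 = 17 − 11 = 6 completes the 17 across.
R2C2 = 8 − 6 = 2 completes the 8 down.
R2C3 = 15 − 7 = 8 completes the 15 across.

9 6 2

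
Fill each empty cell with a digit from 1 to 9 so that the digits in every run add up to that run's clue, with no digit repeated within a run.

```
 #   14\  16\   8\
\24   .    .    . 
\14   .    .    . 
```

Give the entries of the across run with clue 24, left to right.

24 in 3 cells must be {7,8,9}; 16 in 2 cells must be {7,9}.
The 24 across and the 8 down share only 7, so R1C3 = 7.
R2C3 = 8 − 7 = 1 completes the 8 down.
Given what's placed, R1C2 must be 9 to fit the 24 across and 16 down.
R2C2 = 16 − 9 = 7 completes the 16 down.
R1C1 = 24 − 16 = 8 completes the 24 across.
R2C1 = 14 − 8 = 6 completes the 14 across.

8 9 7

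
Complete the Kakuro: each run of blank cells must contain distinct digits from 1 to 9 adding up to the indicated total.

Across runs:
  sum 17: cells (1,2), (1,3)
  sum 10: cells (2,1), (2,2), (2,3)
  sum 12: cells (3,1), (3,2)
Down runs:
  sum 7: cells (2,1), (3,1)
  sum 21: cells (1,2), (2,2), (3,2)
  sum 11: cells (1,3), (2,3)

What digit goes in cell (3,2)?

17 in 2 cells must be {8,9}.
Nothing is forced directly, so branch on (1,2), whose candidates are 8 or 9. If (1,2) = 8: that forces (1,3) = 9, (2,3) = 2, (2,2) = 7, after which (3,2) would have to be in {3,4,5,7,8,9} for the 12 across but in {6} for the 21 down — contradiction. So (1,2) = 9.
(1,3) = 17 − 9 = 8 completes the 17 across.
(2,3) = 11 − 8 = 3 completes the 11 down.
(2,2) = 5: the only remaining digit allowed by both the 10 across and the 21 down.
(3,2) = 21 − 14 = 7 completes the 21 down.
(2,1) = 10 − 8 = 2 completes the 10 across.
(3,1) = 12 − 7 = 5 completes the 12 across.

7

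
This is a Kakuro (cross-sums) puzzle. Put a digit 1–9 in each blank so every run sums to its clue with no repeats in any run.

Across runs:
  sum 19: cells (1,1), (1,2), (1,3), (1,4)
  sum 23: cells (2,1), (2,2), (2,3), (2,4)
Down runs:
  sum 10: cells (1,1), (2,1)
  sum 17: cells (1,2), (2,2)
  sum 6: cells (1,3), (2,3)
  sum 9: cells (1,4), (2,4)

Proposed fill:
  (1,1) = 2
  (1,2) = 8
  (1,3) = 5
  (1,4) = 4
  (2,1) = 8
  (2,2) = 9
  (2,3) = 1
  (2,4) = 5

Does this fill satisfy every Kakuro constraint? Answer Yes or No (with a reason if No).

Across: 2+8+5+4=19; 8+9+1+5=23. Down: 2+8=10; 8+9=17; 5+1=6; 4+5=9. No digit repeats within any run.

Yes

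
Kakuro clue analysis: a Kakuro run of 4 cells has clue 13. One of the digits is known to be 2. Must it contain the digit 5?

Counterexample: {1,2,3,7} sums to 13 under that restriction without using 5.

No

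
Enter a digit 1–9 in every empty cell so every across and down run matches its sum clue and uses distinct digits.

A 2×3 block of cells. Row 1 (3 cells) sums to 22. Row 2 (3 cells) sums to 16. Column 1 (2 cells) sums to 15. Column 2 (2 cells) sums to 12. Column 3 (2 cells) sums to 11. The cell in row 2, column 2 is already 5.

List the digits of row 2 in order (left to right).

9 5 2

(1,2) = 12 − 5 = 7 completes the 12 down.
Nothing is forced directly, so branch on (1,1), whose candidates are 6 or 9. If (1,1) = 9: that forces (1,3) = 6, after which (2,1) would have to be in {2,3,4,7,8,9} for the 16 across but in {6} for the 15 down — contradiction. So (1,1) = 6.
(1,3) = 22 − 13 = 9 completes the 22 across.
(2,1) = 15 − 6 = 9 completes the 15 down.
(2,3) = 16 − 14 = 2 completes the 16 across.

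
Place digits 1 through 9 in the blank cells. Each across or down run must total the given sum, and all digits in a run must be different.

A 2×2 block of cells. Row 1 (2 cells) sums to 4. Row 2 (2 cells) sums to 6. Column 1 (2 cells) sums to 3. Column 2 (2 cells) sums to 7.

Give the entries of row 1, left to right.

4 in 2 cells must be {1,3}; 3 in 2 cells must be {1,2}.
The 4 across and the 3 down share only 1, so (1,1) = 1.
(1,2) = 4 − 1 = 3 completes the 4 across.
(2,1) = 3 − 1 = 2 completes the 3 down.
(2,2) = 6 − 2 = 4 completes the 6 across.

1 3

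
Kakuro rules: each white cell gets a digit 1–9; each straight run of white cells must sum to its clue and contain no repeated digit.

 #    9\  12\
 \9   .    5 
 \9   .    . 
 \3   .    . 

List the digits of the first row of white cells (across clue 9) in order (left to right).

4 5

3 in 2 cells must be {1,2}.
R1C1 = 9 − 5 = 4 completes the 9 across.
Given what's placed, R3C1 must be 2 to fit the 3 across and 9 down.
R3C2 = 3 − 2 = 1 completes the 3 across.
R2C1 = 9 − 6 = 3 completes the 9 down.
R2C2 = 9 − 3 = 6 completes the 9 across.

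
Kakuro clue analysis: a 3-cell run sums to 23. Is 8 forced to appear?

Yes

The only way to make 23 from 3 distinct digits is {6,8,9}, which contains 8.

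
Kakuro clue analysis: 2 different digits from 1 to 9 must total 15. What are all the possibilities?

2 distinct digits from 1–9 sum between 3 and 17.

{6,9}; {7,8}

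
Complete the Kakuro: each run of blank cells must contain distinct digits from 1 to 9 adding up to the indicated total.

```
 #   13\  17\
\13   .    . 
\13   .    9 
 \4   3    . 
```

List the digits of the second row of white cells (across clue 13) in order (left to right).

4 9

4 in 2 cells must be {1,3}.
R2C1 = 13 − 9 = 4 completes the 13 across.
R3C2 = 4 − 3 = 1 completes the 4 across.
R1C1 = 13 − 7 = 6 completes the 13 down.
R1C2 = 13 − 6 = 7 completes the 13 across.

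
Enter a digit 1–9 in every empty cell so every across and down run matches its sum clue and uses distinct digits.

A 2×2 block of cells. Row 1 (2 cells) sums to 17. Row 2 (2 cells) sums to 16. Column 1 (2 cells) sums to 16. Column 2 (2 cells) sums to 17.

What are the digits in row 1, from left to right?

17 in 2 cells must be {8,9}; 16 in 2 cells must be {7,9}.
The 17 across and the 16 down share only 9, so (1,1) = 9.
(1,2) = 17 − 9 = 8 completes the 17 across.
(2,1) = 16 − 9 = 7 completes the 16 down.
(2,2) = 16 − 7 = 9 completes the 16 across.

9 8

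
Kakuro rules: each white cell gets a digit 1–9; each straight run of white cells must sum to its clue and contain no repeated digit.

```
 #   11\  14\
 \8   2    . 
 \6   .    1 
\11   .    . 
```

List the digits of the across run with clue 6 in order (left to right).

R1C2 = 8 − 2 = 6 completes the 8 across.
R2C1 = 6 − 1 = 5 completes the 6 across.
R3C1 = 11 − 7 = 4 completes the 11 down.
R3C2 = 11 − 4 = 7 completes the 11 across.

5 1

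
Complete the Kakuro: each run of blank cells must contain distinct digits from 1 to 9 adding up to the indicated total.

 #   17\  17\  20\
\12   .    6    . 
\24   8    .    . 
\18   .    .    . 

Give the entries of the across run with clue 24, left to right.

24 in 3 cells must be {7,8,9}.
Nothing is forced directly, so branch on R1C3, whose candidates are 4 or 5. If R1C3 = 5: then R1C1 would have to be in {1} for the 12 across but in {2,3,4,5,6,7} for the 17 down — contradiction. So R1C3 = 4.
R1C1 = 12 − 10 = 2 completes the 12 across.
R3C1 = 17 − 10 = 7 completes the 17 down.
R3C3 = 9: the only remaining digit allowed by both the 18 across and the 20 down.
R2C3 = 20 − 13 = 7 completes the 20 down.
R3C2 = 18 − 16 = 2 completes the 18 across.
R2C2 = 24 − 15 = 9 completes the 24 across.

8 9 7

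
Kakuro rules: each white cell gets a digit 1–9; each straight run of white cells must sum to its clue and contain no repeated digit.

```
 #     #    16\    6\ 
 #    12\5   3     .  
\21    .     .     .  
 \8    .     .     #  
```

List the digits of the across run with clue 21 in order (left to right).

R1C3 = 5 − 3 = 2 completes the 5 across.
R2C3 = 6 − 2 = 4 completes the 6 down.
No cell is forced outright now. R2C1 can only be 8 or 9 (the digits allowed by both its 21 across and its 12 down). If R2C1 = 8: that forces R2C2 = 9, after which R3C1 would have to be in {1,2,3,5,6,7} for the 8 across but in {4} for the 12 down — contradiction. So R2C1 = 9.
R2C2 = 21 − 13 = 8 completes the 21 across.
R3C1 = 12 − 9 = 3 completes the 12 down.
R3C2 = 8 − 3 = 5 completes the 8 across.

9, 8, 4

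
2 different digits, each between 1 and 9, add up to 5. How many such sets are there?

2 distinct digits from 1–9 sum between 3 and 17.
Enumerating: {1,4}, {2,3}.

2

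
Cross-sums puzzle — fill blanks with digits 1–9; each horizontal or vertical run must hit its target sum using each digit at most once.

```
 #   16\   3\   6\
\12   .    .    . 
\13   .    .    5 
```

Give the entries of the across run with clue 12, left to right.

16 in 2 cells must be {7,9}; 3 in 2 cells must be {1,2}.
R1C3 = 6 − 5 = 1 completes the 6 down.
R2C1 = 7: the only remaining digit allowed by both the 13 across and the 16 down.
R2C2 = 13 − 12 = 1 completes the 13 across.
R1C1 = 16 − 7 = 9 completes the 16 down.
R1C2 = 12 − 10 = 2 completes the 12 across.

9, 2, 1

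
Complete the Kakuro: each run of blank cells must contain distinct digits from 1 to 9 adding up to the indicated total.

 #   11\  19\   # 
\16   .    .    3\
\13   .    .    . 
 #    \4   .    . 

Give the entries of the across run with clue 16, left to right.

16 in 2 cells must be {7,9}; 4 in 2 cells must be {1,3}; 3 in 2 cells must be {1,2}.
The 4 across and the 19 down share only 3, so R3C2 = 3.
R3C3 = 4 − 3 = 1 completes the 4 across.
R2C3 = 3 − 1 = 2 completes the 3 down.
R2C2 = 7: the only remaining digit allowed by both the 13 across and the 19 down.
R1C2 = 19 − 10 = 9 completes the 19 down.
R2C1 = 13 − 9 = 4 completes the 13 across.
R1C1 = 16 − 9 = 7 completes the 16 across.

7, 9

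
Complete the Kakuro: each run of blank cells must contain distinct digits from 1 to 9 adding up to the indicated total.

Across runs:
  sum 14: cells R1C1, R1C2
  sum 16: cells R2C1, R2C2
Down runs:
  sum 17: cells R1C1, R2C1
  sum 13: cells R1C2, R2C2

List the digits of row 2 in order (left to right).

9 7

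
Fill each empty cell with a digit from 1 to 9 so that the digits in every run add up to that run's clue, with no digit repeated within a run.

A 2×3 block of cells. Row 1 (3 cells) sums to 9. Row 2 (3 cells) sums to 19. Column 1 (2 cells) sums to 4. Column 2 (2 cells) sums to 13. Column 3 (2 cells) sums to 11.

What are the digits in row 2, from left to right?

4 in 2 cells must be {1,3}.
The 19 across and the 4 down share only 3, so (2,1) = 3.
(1,1) = 4 − 3 = 1 completes the 4 down.
Nothing is forced directly, so branch on (2,2), whose candidates are 7 or 9. If (2,2) = 9: then (1,2) would have to be in {2,3,5,6} for the 9 across but in {4} for the 13 down — contradiction. So (2,2) = 7.
(1,2) = 13 − 7 = 6 completes the 13 down.
(1,3) = 9 − 7 = 2 completes the 9 across.
(2,3) = 19 − 10 = 9 completes the 19 across.

3 7 9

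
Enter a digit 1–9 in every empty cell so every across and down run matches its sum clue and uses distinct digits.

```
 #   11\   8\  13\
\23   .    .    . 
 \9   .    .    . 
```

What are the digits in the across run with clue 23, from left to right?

8 6 9

23 in 3 cells must be {6,8,9}.
The 23 across and the 8 down share only 6, so R1C2 = 6.
R2C2 = 8 − 6 = 2 completes the 8 down.
Nothing is forced directly, so branch on R2C3, whose candidates are 4 or 6. If R2C3 = 6: then R1C3 would have to be in {8,9} for the 23 across but in {7} for the 13 down — contradiction. So R2C3 = 4.
R1C3 = 13 − 4 = 9 completes the 13 down.
R2C1 = 9 − 6 = 3 completes the 9 across.
R1C1 = 23 − 15 = 8 completes the 23 across.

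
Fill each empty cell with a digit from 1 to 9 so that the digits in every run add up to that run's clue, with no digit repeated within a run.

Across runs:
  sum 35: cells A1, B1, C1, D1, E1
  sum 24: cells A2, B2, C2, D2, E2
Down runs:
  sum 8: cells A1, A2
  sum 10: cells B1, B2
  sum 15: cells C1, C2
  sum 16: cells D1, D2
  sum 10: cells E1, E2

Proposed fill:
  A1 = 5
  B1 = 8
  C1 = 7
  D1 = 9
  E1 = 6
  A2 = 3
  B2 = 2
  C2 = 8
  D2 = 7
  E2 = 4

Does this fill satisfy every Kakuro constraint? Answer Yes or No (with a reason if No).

Across: 5+8+7+9+6=35; 3+2+8+7+4=24. Down: 5+3=8; 8+2=10; 7+8=15; 9+7=16; 6+4=10. No digit repeats within any run.

Yes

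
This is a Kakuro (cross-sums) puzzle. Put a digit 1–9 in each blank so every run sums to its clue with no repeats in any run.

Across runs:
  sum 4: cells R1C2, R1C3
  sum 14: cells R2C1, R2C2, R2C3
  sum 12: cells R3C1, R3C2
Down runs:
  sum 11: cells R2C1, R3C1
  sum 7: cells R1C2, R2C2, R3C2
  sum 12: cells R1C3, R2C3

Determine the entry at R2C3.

9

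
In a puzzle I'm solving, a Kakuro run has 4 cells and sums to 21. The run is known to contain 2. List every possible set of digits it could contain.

{2,3,7,9}; {2,4,6,9}; {2,4,7,8}; {2,5,6,8}

4 distinct digits from 1–9 sum between 10 and 30.
Keeping only sets containing 2.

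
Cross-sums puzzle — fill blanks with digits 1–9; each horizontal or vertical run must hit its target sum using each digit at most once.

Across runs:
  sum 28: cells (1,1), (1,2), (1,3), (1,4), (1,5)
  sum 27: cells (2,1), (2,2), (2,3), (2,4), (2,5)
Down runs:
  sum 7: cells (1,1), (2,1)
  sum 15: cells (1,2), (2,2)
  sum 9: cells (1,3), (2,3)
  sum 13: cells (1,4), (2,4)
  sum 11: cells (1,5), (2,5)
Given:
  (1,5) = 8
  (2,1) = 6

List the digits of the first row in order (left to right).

(1,1) = 7 − 6 = 1 completes the 7 down.
(2,5) = 11 − 8 = 3 completes the 11 down.
No cell is forced outright now. (1,2) can only be 6 or 7 or 9 (the digits allowed by both its 28 across and its 15 down). If (1,2) = 7: that forces (1,3) = 3, (1,4) = 9, (2,2) = 8, after which (2,3) would have to be in {1,9} for the 27 across but in {6} for the 9 down — contradiction. If (1,2) = 9: then (2,2) would have to be in {1,2,4,5,7,8,9} for the 27 across but in {6} for the 15 down — contradiction. So (1,2) = 6.
Given what's placed, (1,3) must be 4 to fit the 28 across and 9 down.
(1,4) = 28 − 19 = 9 completes the 28 across.
(2,2) = 15 − 6 = 9 completes the 15 down.
(2,3) = 9 − 4 = 5 completes the 9 down.
(2,4) = 27 − 23 = 4 completes the 27 across.

1, 6, 4, 9, 8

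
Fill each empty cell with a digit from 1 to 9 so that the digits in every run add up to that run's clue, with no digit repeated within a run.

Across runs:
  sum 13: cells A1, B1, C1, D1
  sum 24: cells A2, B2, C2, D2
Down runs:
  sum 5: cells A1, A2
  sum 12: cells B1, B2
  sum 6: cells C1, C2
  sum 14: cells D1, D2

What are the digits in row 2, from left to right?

2 8 5 9

Nothing is forced directly, so branch on D1, whose candidates are 5 or 6. If D1 = 6: that forces B1 = 4, B2 = 8, after which D2 would have to be in {1,2,3,4,5,6,7,9} for the 24 across but in {8} for the 14 down — contradiction. So D1 = 5.
D2 = 14 − 5 = 9 completes the 14 down.
Nothing is forced directly, so branch on B1, whose candidates are 3 or 4. If B1 = 3: then B2 would have to be in {1,2,3,4,5,6,7,8} for the 24 across but in {9} for the 12 down — contradiction. So B1 = 4.
C1 = 1: the only remaining digit allowed by both the 13 across and the 6 down.
B2 = 12 − 4 = 8 completes the 12 down.
C2 = 6 − 1 = 5 completes the 6 down.
A1 = 13 − 10 = 3 completes the 13 across.
A2 = 24 − 22 = 2 completes the 24 across.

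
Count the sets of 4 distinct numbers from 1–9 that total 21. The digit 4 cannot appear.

4 distinct digits from 1–9 sum between 10 and 30.
Dropping sets that contain 4.
Enumerating: {1,3,8,9}, {1,5,6,9}, {1,5,7,8}, {2,3,7,9}, {2,5,6,8}, {3,5,6,7}.

6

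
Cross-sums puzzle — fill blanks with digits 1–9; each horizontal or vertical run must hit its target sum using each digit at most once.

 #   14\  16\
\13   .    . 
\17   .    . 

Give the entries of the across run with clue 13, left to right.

6 7

17 in 2 cells must be {8,9}; 16 in 2 cells must be {7,9}.
The 17 across and the 16 down share only 9, so R2C2 = 9.
R1C2 = 16 − 9 = 7 completes the 16 down.
R2C1 = 17 − 9 = 8 completes the 17 across.
R1C1 = 13 − 7 = 6 completes the 13 across.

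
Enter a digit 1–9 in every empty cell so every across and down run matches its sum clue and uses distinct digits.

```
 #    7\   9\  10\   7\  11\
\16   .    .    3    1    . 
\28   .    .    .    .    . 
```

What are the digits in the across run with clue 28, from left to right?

1, 5, 7, 6, 9

16 in 5 cells must be {1,2,3,4,6}.
R2C3 = 10 − 3 = 7 completes the 10 down.
R2C4 = 7 − 1 = 6 completes the 7 down.
No cell is forced outright now. R1C2 can only be 2 or 4 or 6 (the digits allowed by both its 16 across and its 9 down). If R1C2 = 2: then R2C2 would have to be in {1,2,3,4,5,8,9} for the 28 across but in {7} for the 9 down — contradiction. If R1C2 = 6: that forces R2C2 = 3, R2C1 = 4, R2C5 = 8, after which R1C1 would have to be in {2,4} for the 16 across but in {3} for the 7 down — contradiction. So R1C2 = 4.
R2C2 = 9 − 4 = 5 completes the 9 down.
No cell is forced outright now. R2C1 can only be 1 or 2 (the digits allowed by both its 28 across and its 7 down). If R2C1 = 2: then R1C1 would have to be in {2,6} for the 16 across but in {5} for the 7 down — contradiction. So R2C1 = 1.
R1C1 = 7 − 1 = 6 completes the 7 down.
R1C5 = 16 − 14 = 2 completes the 16 across.
R2C5 = 28 − 19 = 9 completes the 28 across.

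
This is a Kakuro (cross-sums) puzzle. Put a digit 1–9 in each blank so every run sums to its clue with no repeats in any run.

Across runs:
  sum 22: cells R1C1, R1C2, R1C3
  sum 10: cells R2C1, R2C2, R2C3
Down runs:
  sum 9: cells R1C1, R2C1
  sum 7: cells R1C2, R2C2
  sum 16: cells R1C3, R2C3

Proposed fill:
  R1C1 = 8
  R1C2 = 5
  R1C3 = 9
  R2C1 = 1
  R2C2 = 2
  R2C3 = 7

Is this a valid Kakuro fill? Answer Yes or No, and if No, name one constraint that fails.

Yes

Across: 8+5+9=22; 1+2+7=10. Down: 8+1=9; 5+2=7; 9+7=16. No digit repeats within any run.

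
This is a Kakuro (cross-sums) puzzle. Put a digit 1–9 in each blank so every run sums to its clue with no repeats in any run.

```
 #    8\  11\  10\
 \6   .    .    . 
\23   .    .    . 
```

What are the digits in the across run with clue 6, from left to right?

2 3 1

6 in 3 cells must be {1,2,3}; 23 in 3 cells must be {6,8,9}.
The 23 across and the 8 down share only 6, so R2C1 = 6.
R1C1 = 8 − 6 = 2 completes the 8 down.
Given what's placed, R1C2 must be 3 to fit the 6 across and 11 down.
R1C3 = 6 − 5 = 1 completes the 6 across.
R2C2 = 11 − 3 = 8 completes the 11 down.
R2C3 = 23 − 14 = 9 completes the 23 across.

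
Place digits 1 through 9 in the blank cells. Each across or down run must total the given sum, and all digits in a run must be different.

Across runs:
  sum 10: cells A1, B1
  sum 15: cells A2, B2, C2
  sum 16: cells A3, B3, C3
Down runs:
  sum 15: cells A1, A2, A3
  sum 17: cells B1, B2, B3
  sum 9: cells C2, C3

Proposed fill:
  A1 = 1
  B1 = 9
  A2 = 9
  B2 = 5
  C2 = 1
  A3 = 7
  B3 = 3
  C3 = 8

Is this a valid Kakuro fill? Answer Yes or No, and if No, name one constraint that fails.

No — the down run A1–A3 sums to 17, not 15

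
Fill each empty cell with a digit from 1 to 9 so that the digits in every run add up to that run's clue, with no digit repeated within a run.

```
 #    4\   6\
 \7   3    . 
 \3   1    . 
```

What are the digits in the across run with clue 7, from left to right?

3 4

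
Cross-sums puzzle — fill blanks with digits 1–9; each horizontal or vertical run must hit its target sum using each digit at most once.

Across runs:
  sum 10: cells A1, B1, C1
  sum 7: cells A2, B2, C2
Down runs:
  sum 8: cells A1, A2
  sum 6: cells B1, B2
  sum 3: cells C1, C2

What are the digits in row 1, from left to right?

7 in 3 cells must be {1,2,4}; 3 in 2 cells must be {1,2}.
Nothing is forced directly, so branch on A2, whose candidates are 1 or 2. If A2 = 2: that forces A1 = 6, B1 = 1, after which C1 would have to be in {3} for the 10 across but in {1,2} for the 3 down — contradiction. So A2 = 1.
A1 = 8 − 1 = 7 completes the 8 down.
Given what's placed, C2 must be 2 to fit the 7 across and 3 down.
C1 = 3 − 2 = 1 completes the 3 down.
B2 = 7 − 3 = 4 completes the 7 across.
B1 = 10 − 8 = 2 completes the 10 across.

7, 2, 1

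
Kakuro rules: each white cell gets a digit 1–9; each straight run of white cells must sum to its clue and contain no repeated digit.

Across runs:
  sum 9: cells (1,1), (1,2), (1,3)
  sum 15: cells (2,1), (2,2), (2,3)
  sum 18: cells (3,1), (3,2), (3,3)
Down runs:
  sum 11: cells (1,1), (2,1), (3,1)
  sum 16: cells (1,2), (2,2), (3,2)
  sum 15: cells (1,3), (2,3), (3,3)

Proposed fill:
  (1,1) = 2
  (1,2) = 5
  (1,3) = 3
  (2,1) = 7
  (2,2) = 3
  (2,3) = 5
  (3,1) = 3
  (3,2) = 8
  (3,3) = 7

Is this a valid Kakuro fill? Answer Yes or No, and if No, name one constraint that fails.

No — the down run (1,1)–(3,1) sums to 12, not 11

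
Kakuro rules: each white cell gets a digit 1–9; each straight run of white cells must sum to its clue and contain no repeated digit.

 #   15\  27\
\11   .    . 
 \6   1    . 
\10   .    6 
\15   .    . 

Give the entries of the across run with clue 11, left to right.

R2C2 = 6 − 1 = 5 completes the 6 across.
R3C1 = 10 − 6 = 4 completes the 10 across.
No cell is forced outright now. R1C2 can only be 7 or 9 (the digits allowed by both its 11 across and its 27 down). If R1C2 = 7: then R1C1 would have to be in {4} for the 11 across but in {2,3,7,8} for the 15 down — contradiction. So R1C2 = 9.
R1C1 = 11 − 9 = 2 completes the 11 across.
R4C1 = 15 − 7 = 8 completes the 15 down.
R4C2 = 15 − 8 = 7 completes the 15 across.

2 9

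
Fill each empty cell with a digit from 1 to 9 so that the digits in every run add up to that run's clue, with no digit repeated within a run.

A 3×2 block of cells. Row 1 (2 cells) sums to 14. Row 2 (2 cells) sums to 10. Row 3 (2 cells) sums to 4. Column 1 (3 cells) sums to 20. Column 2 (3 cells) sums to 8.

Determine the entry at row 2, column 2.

2

4 in 2 cells must be {1,3}.
The 14 across and the 8 down share only 5, so (1,2) = 5.
The 4 across and the 20 down share only 3, so (3,1) = 3.
(3,2) = 4 − 3 = 1 completes the 4 across.
(1,1) = 14 − 5 = 9 completes the 14 across.
(2,1) = 20 − 12 = 8 completes the 20 down.
(2,2) = 10 − 8 = 2 completes the 10 across.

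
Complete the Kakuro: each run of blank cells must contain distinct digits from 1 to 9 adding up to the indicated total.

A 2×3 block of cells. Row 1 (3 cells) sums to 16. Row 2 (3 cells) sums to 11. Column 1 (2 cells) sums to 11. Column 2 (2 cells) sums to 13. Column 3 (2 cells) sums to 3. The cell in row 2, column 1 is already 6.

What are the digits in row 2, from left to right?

3 in 2 cells must be {1,2}.
(1,1) = 11 − 6 = 5 completes the 11 down.
Given what's placed, (1,3) must be 2 to fit the 16 across and 3 down.
Given what's placed, (2,2) must be 4 to fit the 11 across and 13 down.
(2,3) = 11 − 10 = 1 completes the 11 across.
(1,2) = 16 − 7 = 9 completes the 16 across.

6, 4, 1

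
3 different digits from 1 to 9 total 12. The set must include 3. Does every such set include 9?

Counterexample: {1,3,8} sums to 12 under that restriction without using 9.

No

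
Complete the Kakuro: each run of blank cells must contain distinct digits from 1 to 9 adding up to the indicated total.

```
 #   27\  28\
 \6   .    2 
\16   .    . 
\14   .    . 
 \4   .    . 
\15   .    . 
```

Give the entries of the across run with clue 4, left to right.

1 3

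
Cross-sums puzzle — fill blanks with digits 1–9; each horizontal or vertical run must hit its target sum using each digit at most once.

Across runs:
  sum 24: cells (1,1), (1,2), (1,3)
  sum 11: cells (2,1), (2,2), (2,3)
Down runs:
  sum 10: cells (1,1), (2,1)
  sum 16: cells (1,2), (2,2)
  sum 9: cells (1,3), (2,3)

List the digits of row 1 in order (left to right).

24 in 3 cells must be {7,8,9}; 16 in 2 cells must be {7,9}.
The 11 across and the 16 down share only 7, so (2,2) = 7.
(1,2) = 16 − 7 = 9 completes the 16 down.
Nothing is forced directly, so branch on (2,1), whose candidates are 1 or 3. If (2,1) = 1: then (1,1) would have to be in {7,8} for the 24 across but in {9} for the 10 down — contradiction. So (2,1) = 3.
(1,1) = 10 − 3 = 7 completes the 10 down.
(1,3) = 24 − 16 = 8 completes the 24 across.
(2,3) = 11 − 10 = 1 completes the 11 across.

7 9 8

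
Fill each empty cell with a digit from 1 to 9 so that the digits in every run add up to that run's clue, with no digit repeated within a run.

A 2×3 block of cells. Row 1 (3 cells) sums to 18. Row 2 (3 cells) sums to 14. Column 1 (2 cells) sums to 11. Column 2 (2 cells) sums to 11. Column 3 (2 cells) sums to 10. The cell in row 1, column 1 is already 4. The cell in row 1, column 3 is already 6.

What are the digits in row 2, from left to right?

7 3 4

(1,2) = 18 − 10 = 8 completes the 18 across.
(2,1) = 11 − 4 = 7 completes the 11 down.
(2,2) = 11 − 8 = 3 completes the 11 down.
(2,3) = 14 − 10 = 4 completes the 14 across.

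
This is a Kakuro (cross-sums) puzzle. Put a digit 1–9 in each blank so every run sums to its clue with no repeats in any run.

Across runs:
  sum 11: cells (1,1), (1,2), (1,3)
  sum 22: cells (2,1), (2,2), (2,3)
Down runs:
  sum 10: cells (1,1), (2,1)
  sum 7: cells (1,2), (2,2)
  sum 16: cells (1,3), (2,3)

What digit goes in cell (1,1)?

16 in 2 cells must be {7,9}.
The 11 across and the 16 down share only 7, so (1,3) = 7.
(2,3) = 16 − 7 = 9 completes the 16 down.
Nothing is forced directly, so branch on (2,2), whose candidates are 5 or 6. If (2,2) = 5: then (1,2) would have to be in {1,3} for the 11 across but in {2} for the 7 down — contradiction. So (2,2) = 6.
(1,2) = 7 − 6 = 1 completes the 7 down.
(2,1) = 22 − 15 = 7 completes the 22 across.
(1,1) = 11 − 8 = 3 completes the 11 across.

3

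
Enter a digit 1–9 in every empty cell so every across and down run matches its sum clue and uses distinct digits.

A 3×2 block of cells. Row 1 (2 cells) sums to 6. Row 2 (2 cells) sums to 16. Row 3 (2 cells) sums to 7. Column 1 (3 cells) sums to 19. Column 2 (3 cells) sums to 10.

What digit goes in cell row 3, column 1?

6

16 in 2 cells must be {7,9}.
The 16 across and the 10 down share only 7, so (2,2) = 7.
(2,1) = 16 − 7 = 9 completes the 16 across.
Nothing is forced directly, so branch on (1,1), whose candidates are 2 or 4. If (1,1) = 2: then (1,2) would have to be in {4} for the 6 across but in {1,2} for the 10 down — contradiction. So (1,1) = 4.
(1,2) = 6 − 4 = 2 completes the 6 across.
(3,1) = 19 − 13 = 6 completes the 19 down.
(3,2) = 7 − 6 = 1 completes the 7 across.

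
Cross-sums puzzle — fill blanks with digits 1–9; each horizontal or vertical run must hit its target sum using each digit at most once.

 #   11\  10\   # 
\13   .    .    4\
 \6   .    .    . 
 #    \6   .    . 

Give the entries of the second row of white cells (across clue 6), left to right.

6 in 3 cells must be {1,2,3}; 4 in 2 cells must be {1,3}.
The 6 across and the 4 down share only 1, so R3C3 = 1.
R2C3 = 4 − 1 = 3 completes the 4 down.
R3C2 = 6 − 1 = 5 completes the 6 across.
R1C2 = 4: the only remaining digit allowed by both the 13 across and the 10 down.
R2C1 = 2: the only remaining digit allowed by both the 6 across and the 11 down.
R2C2 = 6 − 5 = 1 completes the 6 across.
R1C1 = 13 − 4 = 9 completes the 13 across.

2 1 3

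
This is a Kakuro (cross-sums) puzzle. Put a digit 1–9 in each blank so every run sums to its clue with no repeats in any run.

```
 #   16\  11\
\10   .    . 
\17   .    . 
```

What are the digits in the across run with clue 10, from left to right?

7 3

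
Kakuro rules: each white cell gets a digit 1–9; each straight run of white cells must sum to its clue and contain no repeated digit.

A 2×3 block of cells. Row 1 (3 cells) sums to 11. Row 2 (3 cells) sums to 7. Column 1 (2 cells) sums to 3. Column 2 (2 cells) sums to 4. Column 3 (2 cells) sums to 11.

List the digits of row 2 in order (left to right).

2 1 4

7 in 3 cells must be {1,2,4}; 3 in 2 cells must be {1,2}; 4 in 2 cells must be {1,3}.
The 7 across and the 4 down share only 1, so (2,2) = 1.
(1,2) = 4 − 1 = 3 completes the 4 down.
Given what's placed, (2,1) must be 2 to fit the 7 across and 3 down.
(2,3) = 7 − 3 = 4 completes the 7 across.
(1,1) = 3 − 2 = 1 completes the 3 down.
(1,3) = 11 − 4 = 7 completes the 11 across.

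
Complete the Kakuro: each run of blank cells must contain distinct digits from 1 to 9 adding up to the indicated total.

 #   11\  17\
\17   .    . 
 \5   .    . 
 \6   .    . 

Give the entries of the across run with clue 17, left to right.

8 9

17 in 2 cells must be {8,9}.
The 17 across and the 11 down share only 8, so R1C1 = 8.
R1C2 = 17 − 8 = 9 completes the 17 across.
Nothing is forced directly, so branch on R2C1, whose candidates are 1 or 2. If R2C1 = 1: then R2C2 would have to be in {4} for the 5 across but in {1,2,3,5,6,7} for the 17 down — contradiction. So R2C1 = 2.
R2C2 = 5 − 2 = 3 completes the 5 across.
R3C1 = 11 − 10 = 1 completes the 11 down.
R3C2 = 6 − 1 = 5 completes the 6 across.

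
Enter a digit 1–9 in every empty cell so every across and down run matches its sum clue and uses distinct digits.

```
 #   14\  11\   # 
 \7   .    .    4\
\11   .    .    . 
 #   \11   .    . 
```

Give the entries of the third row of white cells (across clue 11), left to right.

8 3

4 in 2 cells must be {1,3}.
The 11 across and the 4 down share only 3, so R3C3 = 3.
R2C3 = 4 − 3 = 1 completes the 4 down.
R3C2 = 11 − 3 = 8 completes the 11 across.
R2C2 = 2: the only remaining digit allowed by both the 11 across and the 11 down.
R1C2 = 11 − 10 = 1 completes the 11 down.
R2C1 = 11 − 3 = 8 completes the 11 across.
R1C1 = 7 − 1 = 6 completes the 7 across.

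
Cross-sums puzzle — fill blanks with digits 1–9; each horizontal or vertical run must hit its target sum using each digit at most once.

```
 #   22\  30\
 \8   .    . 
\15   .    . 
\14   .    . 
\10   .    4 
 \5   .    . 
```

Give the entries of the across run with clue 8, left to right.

1, 7

R4C1 = 10 − 4 = 6 completes the 10 across.
No cell is forced outright now. R5C2 can only be 2 or 3 (the digits allowed by both its 5 across and its 30 down). If R5C2 = 3: that forces R1C2 = 6, R5C1 = 2, after which R1C1 would have to be in {2} for the 8 across but in {1,3,4,5,7,8,9} for the 22 down — contradiction. So R5C2 = 2.
Given what's placed, R1C2 must be 7 to fit the 8 across and 30 down.
R5C1 = 5 − 2 = 3 completes the 5 across.
R1C1 = 8 − 7 = 1 completes the 8 across.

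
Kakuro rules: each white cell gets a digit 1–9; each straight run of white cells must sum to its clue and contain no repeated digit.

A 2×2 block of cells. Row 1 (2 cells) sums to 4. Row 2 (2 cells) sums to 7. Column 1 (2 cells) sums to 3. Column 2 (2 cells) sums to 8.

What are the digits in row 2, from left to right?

4 in 2 cells must be {1,3}; 3 in 2 cells must be {1,2}.
The 4 across and the 3 down share only 1, so (1,1) = 1.
(1,2) = 4 − 1 = 3 completes the 4 across.
(2,1) = 3 − 1 = 2 completes the 3 down.
(2,2) = 7 − 2 = 5 completes the 7 across.

2 5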